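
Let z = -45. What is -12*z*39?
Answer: 21060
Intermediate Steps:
-12*z*39 = -12*(-45)*39 = 540*39 = 21060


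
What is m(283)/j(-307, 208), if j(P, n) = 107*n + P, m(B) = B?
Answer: 283/21949 ≈ 0.012894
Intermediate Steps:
j(P, n) = P + 107*n
m(283)/j(-307, 208) = 283/(-307 + 107*208) = 283/(-307 + 22256) = 283/21949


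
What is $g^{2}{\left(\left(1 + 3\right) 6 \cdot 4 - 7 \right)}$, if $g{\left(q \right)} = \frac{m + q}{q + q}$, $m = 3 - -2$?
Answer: $\frac{2209}{7921} \approx 0.27888$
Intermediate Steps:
$m = 5$ ($m = 3 + 2 = 5$)
$g{\left(q \right)} = \frac{5 + q}{2 q}$ ($g{\left(q \right)} = \frac{5 + q}{q + q} = \frac{5 + q}{2 q}$)
$g^{2}{\left(\left(1 + 3\right) 6 \cdot 4 - 7 \right)} = \left(\frac{5 + \left(\left(1 + 3\right) 6 \cdot 4 - 7\right)}{2 \left(\left(1 + 3\right) 6 \cdot 4 - 7\right)}\right)^{2} = \left(\frac{5 + \left(4 \cdot 6 \cdot 4 - 7\right)}{2 \left(4 \cdot 6 \cdot 4 - 7\right)}\right)^{2} = \left(\frac{5 + \left(24 \cdot 4 - 7\right)}{2 \left(24 \cdot 4 - 7\right)}\right)^{2} = \left(\frac{5 + \left(96 - 7\right)}{2 \left(96 - 7\right)}\right)^{2} = \left(\frac{5 + 89}{2 \cdot 89}\right)^{2} = \left(\frac{1}{2} \cdot \frac{1}{89} \cdot 94\right)^{2} = \left(\frac{47}{89}\right)^{2} = \frac{2209}{7921}$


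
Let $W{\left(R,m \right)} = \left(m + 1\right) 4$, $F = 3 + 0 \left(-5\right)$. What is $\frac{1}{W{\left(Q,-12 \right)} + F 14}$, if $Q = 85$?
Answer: $- \frac{1}{2} \approx -0.5$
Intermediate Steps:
$F = 3$ ($F = 3 + 0 = 3$)
$W{\left(R,m \right)} = 4 + 4 m$ ($W{\left(R,m \right)} = \left(1 + m\right) 4 = 4 + 4 m$)
$\frac{1}{W{\left(Q,-12 \right)} + F 14} = \frac{1}{\left(4 + 4 \left(-12\right)\right) + 3 \cdot 14} = \frac{1}{\left(4 - 48\right) + 42} = \frac{1}{-44 + 42} = \frac{1}{-2} = - \frac{1}{2}$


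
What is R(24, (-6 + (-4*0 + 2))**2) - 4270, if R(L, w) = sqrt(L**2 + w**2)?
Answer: -4270 + 8*sqrt(13) ≈ -4241.2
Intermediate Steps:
R(24, (-6 + (-4*0 + 2))**2) - 4270 = sqrt(24**2 + ((-6 + (-4*0 + 2))**2)**2) - 4270 = sqrt(576 + ((-6 + (0 + 2))**2)**2) - 4270 = sqrt(576 + ((-6 + 2)**2)**2) - 4270 = sqrt(576 + ((-4)**2)**2) - 4270 = sqrt(576 + 16**2) - 4270 = sqrt(576 + 256) - 4270 = sqrt(832) - 4270 = 8*sqrt(13) - 4270 = -4270 + 8*sqrt(13)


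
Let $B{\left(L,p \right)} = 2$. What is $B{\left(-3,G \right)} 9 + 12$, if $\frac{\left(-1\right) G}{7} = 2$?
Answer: $30$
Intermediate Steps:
$G = -14$ ($G = \left(-7\right) 2 = -14$)
$B{\left(-3,G \right)} 9 + 12 = 2 \cdot 9 + 12 = 18 + 12 = 30$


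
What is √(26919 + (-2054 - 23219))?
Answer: √1646 ≈ 40.571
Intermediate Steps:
√(26919 + (-2054 - 23219)) = √(26919 - 25273) = √1646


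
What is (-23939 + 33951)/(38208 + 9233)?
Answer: 10012/47441 ≈ 0.21104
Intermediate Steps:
(-23939 + 33951)/(38208 + 9233) = 10012/47441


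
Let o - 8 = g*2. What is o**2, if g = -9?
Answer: 100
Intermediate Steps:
o = -10 (o = 8 - 9*2 = 8 - 18 = -10)
o**2 = (-10)**2 = 100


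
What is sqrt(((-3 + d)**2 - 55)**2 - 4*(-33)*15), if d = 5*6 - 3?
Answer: sqrt(273421) ≈ 522.90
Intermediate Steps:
d = 27 (d = 30 - 3 = 27)
sqrt(((-3 + d)**2 - 55)**2 - 4*(-33)*15) = sqrt(((-3 + 27)**2 - 55)**2 - 4*(-33)*15) = sqrt((24**2 - 55)**2 + 132*15) = sqrt((576 - 55)**2 + 1980) = sqrt(521**2 + 1980) = sqrt(271441 + 1980) = sqrt(273421)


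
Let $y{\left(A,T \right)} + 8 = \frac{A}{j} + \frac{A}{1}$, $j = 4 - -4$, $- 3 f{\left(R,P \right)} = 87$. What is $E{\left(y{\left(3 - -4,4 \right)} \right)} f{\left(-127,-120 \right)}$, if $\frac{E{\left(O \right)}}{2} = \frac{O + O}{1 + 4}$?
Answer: $\frac{29}{10} \approx 2.9$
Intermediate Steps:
$f{\left(R,P \right)} = -29$ ($f{\left(R,P \right)} = \left(- \frac{1}{3}\right) 87 = -29$)
$j = 8$ ($j = 4 + 4 = 8$)
$y{\left(A,T \right)} = -8 + \frac{9 A}{8}$ ($y{\left(A,T \right)} = -8 + \left(\frac{A}{8} + \frac{A}{1}\right) = -8 + \left(A \frac{1}{8} + A 1\right) = -8 + \left(\frac{A}{8} + A\right) = -8 + \frac{9 A}{8}$)
$E{\left(O \right)} = \frac{4 O}{5}$ ($E{\left(O \right)} = 2 \frac{O + O}{1 + 4} = 2 \frac{2 O}{5} = \frac{4 O}{5}$)
$E{\left(y{\left(3 - -4,4 \right)} \right)} f{\left(-127,-120 \right)} = \frac{4 \left(-8 + \frac{9 \left(3 - -4\right)}{8}\right)}{5} \left(-29\right) = \frac{4 \left(-8 + \frac{9 \left(3 + 4\right)}{8}\right)}{5} \left(-29\right) = \frac{4 \left(-8 + \frac{9}{8} \cdot 7\right)}{5} \left(-29\right) = \frac{4 \left(-8 + \frac{63}{8}\right)}{5} \left(-29\right) = \frac{4}{5} \left(- \frac{1}{8}\right) \left(-29\right) = \left(- \frac{1}{10}\right) \left(-29\right) = \frac{29}{10}$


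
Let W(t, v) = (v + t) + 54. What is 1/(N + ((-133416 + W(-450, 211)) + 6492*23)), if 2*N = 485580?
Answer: 1/258505 ≈ 3.8684e-6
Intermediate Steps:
N = 242790 (N = (1/2)*485580 = 242790)
W(t, v) = 54 + t + v (W(t, v) = (t + v) + 54 = 54 + t + v)
1/(N + ((-133416 + W(-450, 211)) + 6492*23)) = 1/(242790 + ((-133416 + (54 - 450 + 211)) + 6492*23)) = 1/(242790 + ((-133416 - 185) + 149316)) = 1/(242790 + (-133601 + 149316)) = 1/(242790 + 15715) = 1/258505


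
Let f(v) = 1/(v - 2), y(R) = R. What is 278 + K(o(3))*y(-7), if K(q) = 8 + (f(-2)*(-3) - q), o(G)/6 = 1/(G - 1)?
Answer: 951/4 ≈ 237.75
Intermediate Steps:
o(G) = 6/(-1 + G) (o(G) = 6/(G - 1) = 6/(-1 + G))
f(v) = 1/(-2 + v)
K(q) = 35/4 - q (K(q) = 8 + (-3/(-2 - 2) - q) = 8 + (-3/(-4) - q) = 8 + (-¼*(-3) - q) = 8 + (¾ - q) = 35/4 - q)
278 + K(o(3))*y(-7) = 278 + (35/4 - 6/(-1 + 3))*(-7) = 278 + (35/4 - 6/2)*(-7) = 278 + (35/4 - 1*3)*(-7) = 278 + (35/4 - 3)*(-7) = 278 + (23/4)*(-7) = 278 - 161/4 = 951/4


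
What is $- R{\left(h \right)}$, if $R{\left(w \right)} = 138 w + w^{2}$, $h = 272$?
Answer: $-111520$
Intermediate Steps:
$R{\left(w \right)} = w^{2} + 138 w$
$- R{\left(h \right)} = - 272 \left(138 + 272\right) = - 272 \cdot 410 = \left(-1\right) 111520 = -111520$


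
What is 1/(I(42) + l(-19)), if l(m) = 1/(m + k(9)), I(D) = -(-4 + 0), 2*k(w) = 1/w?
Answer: 341/1346 ≈ 0.25334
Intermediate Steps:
k(w) = 1/(2*w)
I(D) = 4 (I(D) = -1*(-4) = 4)
l(m) = 1/(1/18 + m) (l(m) = 1/(m + (½)/9) = 1/(m + (½)*(⅑)) = 1/(m + 1/18) = 1/(1/18 + m))
1/(I(42) + l(-19)) = 1/(4 + 18/(1 + 18*(-19))) = 1/(4 + 18/(1 - 342)) = 1/(4 + 18/(-341)) = 1/(4 + 18*(-1/341)) = 1/(4 - 18/341) = 1/(1346/341) = 341/1346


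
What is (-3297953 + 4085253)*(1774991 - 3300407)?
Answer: -1200960016800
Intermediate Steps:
(-3297953 + 4085253)*(1774991 - 3300407) = 787300*(-1525416) = -1200960016800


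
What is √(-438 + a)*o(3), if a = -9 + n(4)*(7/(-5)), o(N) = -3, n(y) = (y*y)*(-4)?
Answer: -3*I*√8935/5 ≈ -56.715*I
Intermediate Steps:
n(y) = -4*y² (n(y) = y²*(-4) = -4*y²)
a = 403/5 (a = -9 + (-4*4²)*(7/(-5)) = -9 + (-4*16)*(7*(-⅕)) = -9 - 64*(-7/5) = -9 + 448/5 = 403/5 ≈ 80.600)
√(-438 + a)*o(3) = √(-438 + 403/5)*(-3) = √(-1787/5)*(-3) = (I*√8935/5)*(-3) = -3*I*√8935/5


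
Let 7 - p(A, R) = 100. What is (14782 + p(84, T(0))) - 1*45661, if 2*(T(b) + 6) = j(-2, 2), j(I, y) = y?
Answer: -30972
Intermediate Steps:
T(b) = -5 (T(b) = -6 + (½)*2 = -6 + 1 = -5)
p(A, R) = -93 (p(A, R) = 7 - 1*100 = 7 - 100 = -93)
(14782 + p(84, T(0))) - 1*45661 = (14782 - 93) - 1*45661 = 14689 - 45661 = -30972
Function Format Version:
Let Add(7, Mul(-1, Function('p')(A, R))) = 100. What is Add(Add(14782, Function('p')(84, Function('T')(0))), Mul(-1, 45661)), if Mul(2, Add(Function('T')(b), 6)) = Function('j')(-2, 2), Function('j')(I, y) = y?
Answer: -30972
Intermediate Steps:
Function('T')(b) = -5 (Function('T')(b) = Add(-6, Mul(Rational(1, 2), 2)) = Add(-6, 1) = -5)
Function('p')(A, R) = -93 (Function('p')(A, R) = Add(7, Mul(-1, 100)) = Add(7, -100) = -93)
Add(Add(14782, Function('p')(84, Function('T')(0))), Mul(-1, 45661)) = Add(Add(14782, -93), Mul(-1, 45661)) = Add(14689, -45661) = -30972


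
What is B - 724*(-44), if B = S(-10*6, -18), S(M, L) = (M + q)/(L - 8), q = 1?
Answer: 828315/26 ≈ 31858.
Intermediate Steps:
S(M, L) = (1 + M)/(-8 + L) (S(M, L) = (M + 1)/(L - 8) = (1 + M)/(-8 + L))
B = 59/26 (B = (1 - 10*6)/(-8 - 18) = (1 - 60)/(-26) = -1/26*(-59) = 59/26 ≈ 2.2692)
B - 724*(-44) = 59/26 - 724*(-44) = 59/26 + 31856 = 828315/26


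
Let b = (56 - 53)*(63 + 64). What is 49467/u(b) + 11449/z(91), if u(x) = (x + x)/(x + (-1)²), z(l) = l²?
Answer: 26081627142/1051687 ≈ 24800.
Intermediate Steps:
b = 381 (b = 3*127 = 381)
u(x) = 2*x/(1 + x) (u(x) = (2*x)/(x + 1) = (2*x)/(1 + x) = 2*x/(1 + x))
49467/u(b) + 11449/z(91) = 49467/((2*381/(1 + 381))) + 11449/(91²) = 49467/((2*381/382)) + 11449/8281 = 49467/((2*381*(1/382))) + 11449*(1/8281) = 49467/(381/191) + 11449/8281 = 49467*(191/381) + 11449/8281 = 3149399/127 + 11449/8281 = 26081627142/1051687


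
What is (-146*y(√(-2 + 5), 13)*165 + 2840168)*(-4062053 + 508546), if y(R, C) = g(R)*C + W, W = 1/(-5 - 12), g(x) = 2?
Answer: -133822109995162/17 ≈ -7.8719e+12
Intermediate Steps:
W = -1/17 (W = 1/(-17) = -1/17 ≈ -0.058824)
y(R, C) = -1/17 + 2*C (y(R, C) = 2*C - 1/17 = -1/17 + 2*C)
(-146*y(√(-2 + 5), 13)*165 + 2840168)*(-4062053 + 508546) = (-146*(-1/17 + 2*13)*165 + 2840168)*(-4062053 + 508546) = (-146*(-1/17 + 26)*165 + 2840168)*(-3553507) = (-146*441/17*165 + 2840168)*(-3553507) = (-64386/17*165 + 2840168)*(-3553507) = (-10623690/17 + 2840168)*(-3553507) = (37659166/17)*(-3553507) = -133822109995162/17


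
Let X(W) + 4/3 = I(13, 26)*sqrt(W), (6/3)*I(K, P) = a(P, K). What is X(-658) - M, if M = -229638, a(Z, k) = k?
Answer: 688910/3 + 13*I*sqrt(658)/2 ≈ 2.2964e+5 + 166.73*I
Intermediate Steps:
I(K, P) = K/2
X(W) = -4/3 + 13*sqrt(W)/2 (X(W) = -4/3 + ((1/2)*13)*sqrt(W) = -4/3 + 13*sqrt(W)/2)
X(-658) - M = (-4/3 + 13*sqrt(-658)/2) - 1*(-229638) = (-4/3 + 13*(I*sqrt(658))/2) + 229638 = (-4/3 + 13*I*sqrt(658)/2) + 229638 = 688910/3 + 13*I*sqrt(658)/2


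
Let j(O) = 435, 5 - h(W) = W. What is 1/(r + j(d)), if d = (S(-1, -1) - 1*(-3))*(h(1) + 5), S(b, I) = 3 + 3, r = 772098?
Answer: 1/772533 ≈ 1.2944e-6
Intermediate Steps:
h(W) = 5 - W
S(b, I) = 6
d = 81 (d = (6 - 1*(-3))*((5 - 1*1) + 5) = (6 + 3)*((5 - 1) + 5) = 9*(4 + 5) = 9*9 = 81)
1/(r + j(d)) = 1/(772098 + 435) = 1/772533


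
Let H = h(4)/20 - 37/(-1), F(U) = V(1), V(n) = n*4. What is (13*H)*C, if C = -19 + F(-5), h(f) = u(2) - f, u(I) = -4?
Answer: -7137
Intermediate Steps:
V(n) = 4*n
F(U) = 4 (F(U) = 4*1 = 4)
h(f) = -4 - f
H = 183/5 (H = (-4 - 1*4)/20 - 37/(-1) = (-4 - 4)*(1/20) - 37*(-1) = -8*1/20 + 37 = -2/5 + 37 = 183/5 ≈ 36.600)
C = -15 (C = -19 + 4 = -15)
(13*H)*C = (13*(183/5))*(-15) = (2379/5)*(-15) = -7137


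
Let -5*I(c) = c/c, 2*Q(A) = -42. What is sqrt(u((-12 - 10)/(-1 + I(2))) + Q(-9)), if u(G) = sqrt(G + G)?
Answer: sqrt(-189 + 3*sqrt(330))/3 ≈ 3.8658*I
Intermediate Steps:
Q(A) = -21 (Q(A) = (1/2)*(-42) = -21)
I(c) = -1/5 (I(c) = -c/(5*c) = -1/5*1 = -1/5)
u(G) = sqrt(2)*sqrt(G) (u(G) = sqrt(2*G) = sqrt(2)*sqrt(G))
sqrt(u((-12 - 10)/(-1 + I(2))) + Q(-9)) = sqrt(sqrt(2)*sqrt((-12 - 10)/(-1 - 1/5)) - 21) = sqrt(sqrt(2)*sqrt(-22/(-6/5)) - 21) = sqrt(sqrt(2)*sqrt(-22*(-5/6)) - 21) = sqrt(sqrt(2)*sqrt(55/3) - 21) = sqrt(sqrt(2)*(sqrt(165)/3) - 21) = sqrt(sqrt(330)/3 - 21) = sqrt(-21 + sqrt(330)/3)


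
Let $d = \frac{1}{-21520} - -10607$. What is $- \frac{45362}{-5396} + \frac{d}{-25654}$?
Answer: $\frac{5952869804229}{744747933920} \approx 7.9931$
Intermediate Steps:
$d = \frac{228262639}{21520}$ ($d = - \frac{1}{21520} + 10607 = \frac{228262639}{21520} \approx 10607.0$)
$- \frac{45362}{-5396} + \frac{d}{-25654} = - \frac{45362}{-5396} + \frac{228262639}{21520 \left(-25654\right)} = \left(-45362\right) \left(- \frac{1}{5396}\right) + \frac{228262639}{21520} \left(- \frac{1}{25654}\right) = \frac{22681}{2698} - \frac{228262639}{552074080} = \frac{5952869804229}{744747933920}$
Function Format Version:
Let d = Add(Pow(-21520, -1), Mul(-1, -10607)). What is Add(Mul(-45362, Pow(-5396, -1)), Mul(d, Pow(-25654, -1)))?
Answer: Rational(5952869804229, 744747933920) ≈ 7.9931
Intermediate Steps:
d = Rational(228262639, 21520) (d = Add(Rational(-1, 21520), 10607) = Rational(228262639, 21520) ≈ 10607.)
Add(Mul(-45362, Pow(-5396, -1)), Mul(d, Pow(-25654, -1))) = Add(Mul(-45362, Pow(-5396, -1)), Mul(Rational(228262639, 21520), Pow(-25654, -1))) = Add(Mul(-45362, Rational(-1, 5396)), Mul(Rational(228262639, 21520), Rational(-1, 25654))) = Add(Rational(22681, 2698), Rational(-228262639, 552074080)) = Rational(5952869804229, 744747933920)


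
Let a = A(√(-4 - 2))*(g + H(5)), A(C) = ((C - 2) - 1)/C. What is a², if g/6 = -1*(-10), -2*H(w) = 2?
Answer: -3481/2 + 3481*I*√6 ≈ -1740.5 + 8526.7*I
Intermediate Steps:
H(w) = -1 (H(w) = -½*2 = -1)
g = 60 (g = 6*(-1*(-10)) = 6*10 = 60)
A(C) = (-3 + C)/C (A(C) = ((-2 + C) - 1)/C = (-3 + C)/C)
a = -59*I*√6*(-3 + I*√6)/6 (a = ((-3 + √(-4 - 2))/(√(-4 - 2)))*(60 - 1) = ((-3 + √(-6))/(√(-6)))*59 = ((-3 + I*√6)/((I*√6)))*59 = ((-I*√6/6)*(-3 + I*√6))*59 = -I*√6*(-3 + I*√6)/6*59 = -59*I*√6*(-3 + I*√6)/6 ≈ 59.0 + 72.26*I)
a² = (59 + 59*I*√6/2)²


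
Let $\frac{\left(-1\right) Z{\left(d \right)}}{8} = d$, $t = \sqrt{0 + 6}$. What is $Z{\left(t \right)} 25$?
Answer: $- 200 \sqrt{6} \approx -489.9$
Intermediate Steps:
$t = \sqrt{6} \approx 2.4495$
$Z{\left(d \right)} = - 8 d$
$Z{\left(t \right)} 25 = - 8 \sqrt{6} \cdot 25 = - 200 \sqrt{6}$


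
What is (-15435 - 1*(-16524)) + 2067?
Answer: 3156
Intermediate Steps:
(-15435 - 1*(-16524)) + 2067 = (-15435 + 16524) + 2067 = 1089 + 2067 = 3156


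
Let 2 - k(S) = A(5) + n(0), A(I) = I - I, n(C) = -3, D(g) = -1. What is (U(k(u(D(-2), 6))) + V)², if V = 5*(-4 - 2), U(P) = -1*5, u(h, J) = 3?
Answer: 1225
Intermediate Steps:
A(I) = 0
k(S) = 5 (k(S) = 2 - (0 - 3) = 2 - 1*(-3) = 2 + 3 = 5)
U(P) = -5
V = -30 (V = 5*(-6) = -30)
(U(k(u(D(-2), 6))) + V)² = (-5 - 30)² = (-35)² = 1225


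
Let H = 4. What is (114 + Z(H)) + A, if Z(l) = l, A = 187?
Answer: 305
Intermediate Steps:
(114 + Z(H)) + A = (114 + 4) + 187 = 118 + 187 = 305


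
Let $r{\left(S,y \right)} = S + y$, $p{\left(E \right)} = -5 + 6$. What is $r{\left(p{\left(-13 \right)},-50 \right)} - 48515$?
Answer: $-48564$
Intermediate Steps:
$p{\left(E \right)} = 1$
$r{\left(p{\left(-13 \right)},-50 \right)} - 48515 = \left(1 - 50\right) - 48515 = -49 - 48515 = -48564$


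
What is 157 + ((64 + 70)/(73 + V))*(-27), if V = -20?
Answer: 4703/53 ≈ 88.736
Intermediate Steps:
157 + ((64 + 70)/(73 + V))*(-27) = 157 + ((64 + 70)/(73 - 20))*(-27) = 157 + (134/53)*(-27) = 157 - 3618/53 = 4703/53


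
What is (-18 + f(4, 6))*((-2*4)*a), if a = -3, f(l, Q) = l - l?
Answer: -432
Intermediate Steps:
f(l, Q) = 0
(-18 + f(4, 6))*((-2*4)*a) = (-18 + 0)*(-2*4*(-3)) = -(-144)*(-3) = -18*24 = -432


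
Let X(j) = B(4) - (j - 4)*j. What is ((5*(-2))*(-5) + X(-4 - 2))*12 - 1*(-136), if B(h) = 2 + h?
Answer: 88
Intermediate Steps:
X(j) = 6 - j*(-4 + j) (X(j) = (2 + 4) - (j - 4)*j = 6 - (-4 + j)*j = 6 - j*(-4 + j))
((5*(-2))*(-5) + X(-4 - 2))*12 - 1*(-136) = ((5*(-2))*(-5) + (6 - (-4 - 2)**2 + 4*(-4 - 2)))*12 - 1*(-136) = (-10*(-5) + (6 - 1*(-6)**2 + 4*(-6)))*12 + 136 = (50 + (6 - 1*36 - 24))*12 + 136 = (50 + (6 - 36 - 24))*12 + 136 = (50 - 54)*12 + 136 = -4*12 + 136 = -48 + 136 = 88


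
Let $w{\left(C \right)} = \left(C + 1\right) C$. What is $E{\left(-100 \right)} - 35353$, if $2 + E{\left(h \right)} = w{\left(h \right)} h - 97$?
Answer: $-1025452$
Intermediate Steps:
$w{\left(C \right)} = C \left(1 + C\right)$ ($w{\left(C \right)} = \left(1 + C\right) C = C \left(1 + C\right)$)
$E{\left(h \right)} = -99 + h^{2} \left(1 + h\right)$ ($E{\left(h \right)} = -2 + \left(h \left(1 + h\right) h - 97\right) = -2 + \left(h^{2} \left(1 + h\right) - 97\right) = -2 + \left(-97 + h^{2} \left(1 + h\right)\right) = -99 + h^{2} \left(1 + h\right)$)
$E{\left(-100 \right)} - 35353 = \left(-99 + \left(-100\right)^{2} \left(1 - 100\right)\right) - 35353 = \left(-99 + 10000 \left(-99\right)\right) - 35353 = \left(-99 - 990000\right) - 35353 = -990099 - 35353 = -1025452$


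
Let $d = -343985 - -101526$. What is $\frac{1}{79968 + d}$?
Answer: $- \frac{1}{162491} \approx -6.1542 \cdot 10^{-6}$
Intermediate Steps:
$d = -242459$ ($d = -343985 + 101526 = -242459$)
$\frac{1}{79968 + d} = \frac{1}{79968 - 242459} = \frac{1}{-162491} = - \frac{1}{162491}$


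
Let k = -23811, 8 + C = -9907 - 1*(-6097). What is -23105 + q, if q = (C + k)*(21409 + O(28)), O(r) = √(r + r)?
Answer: -591532366 - 55258*√14 ≈ -5.9174e+8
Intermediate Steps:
C = -3818 (C = -8 + (-9907 - 1*(-6097)) = -8 + (-9907 + 6097) = -8 - 3810 = -3818)
O(r) = √2*√r (O(r) = √(2*r) = √2*√r)
q = -591509261 - 55258*√14 (q = (-3818 - 23811)*(21409 + √2*√28) = -27629*(21409 + √2*(2*√7)) = -27629*(21409 + 2*√14) = -591509261 - 55258*√14 ≈ -5.9172e+8)
-23105 + q = -23105 + (-591509261 - 55258*√14) = -591532366 - 55258*√14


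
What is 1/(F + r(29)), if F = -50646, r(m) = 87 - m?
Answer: -1/50588 ≈ -1.9768e-5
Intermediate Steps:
1/(F + r(29)) = 1/(-50646 + (87 - 1*29)) = 1/(-50646 + (87 - 29)) = 1/(-50646 + 58) = 1/(-50588) = -1/50588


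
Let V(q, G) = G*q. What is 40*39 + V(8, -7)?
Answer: 1504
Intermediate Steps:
40*39 + V(8, -7) = 40*39 - 7*8 = 1560 - 56 = 1504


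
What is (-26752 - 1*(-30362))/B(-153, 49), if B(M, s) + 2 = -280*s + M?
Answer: -722/2775 ≈ -0.26018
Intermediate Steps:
B(M, s) = -2 + M - 280*s (B(M, s) = -2 + (-280*s + M) = -2 + (M - 280*s) = -2 + M - 280*s)
(-26752 - 1*(-30362))/B(-153, 49) = (-26752 - 1*(-30362))/(-2 - 153 - 280*49) = (-26752 + 30362)/(-2 - 153 - 13720) = 3610/(-13875) = 3610*(-1/13875) = -722/2775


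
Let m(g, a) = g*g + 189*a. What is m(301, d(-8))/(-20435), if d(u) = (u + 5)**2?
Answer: -92302/20435 ≈ -4.5169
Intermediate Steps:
d(u) = (5 + u)**2
m(g, a) = g**2 + 189*a
m(301, d(-8))/(-20435) = (301**2 + 189*(5 - 8)**2)/(-20435) = (90601 + 189*(-3)**2)*(-1/20435) = (90601 + 189*9)*(-1/20435) = (90601 + 1701)*(-1/20435) = 92302*(-1/20435) = -92302/20435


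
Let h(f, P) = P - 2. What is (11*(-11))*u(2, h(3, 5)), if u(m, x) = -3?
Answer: 363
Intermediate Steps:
h(f, P) = -2 + P
(11*(-11))*u(2, h(3, 5)) = (11*(-11))*(-3) = -121*(-3) = 363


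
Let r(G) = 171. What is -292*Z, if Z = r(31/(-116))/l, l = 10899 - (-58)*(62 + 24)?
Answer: -49932/15887 ≈ -3.1429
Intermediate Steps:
l = 15887 (l = 10899 - (-58)*86 = 10899 - 1*(-4988) = 10899 + 4988 = 15887)
Z = 171/15887 ≈ 0.010764
-292*Z = -292*171/15887 = -49932/15887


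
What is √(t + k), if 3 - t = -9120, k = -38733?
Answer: 3*I*√3290 ≈ 172.08*I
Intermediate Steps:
t = 9123 (t = 3 - 1*(-9120) = 3 + 9120 = 9123)
√(t + k) = √(9123 - 38733) = √(-29610) = 3*I*√3290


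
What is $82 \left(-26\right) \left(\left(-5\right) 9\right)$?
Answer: $95940$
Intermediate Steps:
$82 \left(-26\right) \left(\left(-5\right) 9\right) = \left(-2132\right) \left(-45\right) = 95940$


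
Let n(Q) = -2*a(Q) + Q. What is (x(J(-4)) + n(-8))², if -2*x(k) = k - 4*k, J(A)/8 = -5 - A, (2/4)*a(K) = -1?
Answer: 256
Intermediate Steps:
a(K) = -2 (a(K) = 2*(-1) = -2)
J(A) = -40 - 8*A (J(A) = 8*(-5 - A) = -40 - 8*A)
x(k) = 3*k/2 (x(k) = -(k - 4*k)/2 = -(-3)*k/2 = 3*k/2)
n(Q) = 4 + Q (n(Q) = -2*(-2) + Q = 4 + Q)
(x(J(-4)) + n(-8))² = (3*(-40 - 8*(-4))/2 + (4 - 8))² = (3*(-40 + 32)/2 - 4)² = ((3/2)*(-8) - 4)² = (-12 - 4)² = (-16)² = 256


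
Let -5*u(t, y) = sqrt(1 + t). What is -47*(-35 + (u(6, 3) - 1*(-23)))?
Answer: 564 + 47*sqrt(7)/5 ≈ 588.87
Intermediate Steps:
u(t, y) = -sqrt(1 + t)/5
-47*(-35 + (u(6, 3) - 1*(-23))) = -47*(-35 + (-sqrt(1 + 6)/5 - 1*(-23))) = -47*(-35 + (-sqrt(7)/5 + 23)) = -47*(-35 + (23 - sqrt(7)/5)) = -47*(-12 - sqrt(7)/5) = 564 + 47*sqrt(7)/5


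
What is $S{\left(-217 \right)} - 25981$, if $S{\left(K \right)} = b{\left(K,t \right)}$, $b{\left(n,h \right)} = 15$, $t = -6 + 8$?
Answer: $-25966$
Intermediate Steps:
$t = 2$
$S{\left(K \right)} = 15$
$S{\left(-217 \right)} - 25981 = 15 - 25981 = -25966$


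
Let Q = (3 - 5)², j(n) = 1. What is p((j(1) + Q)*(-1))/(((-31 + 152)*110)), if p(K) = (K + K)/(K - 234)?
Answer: 1/318109 ≈ 3.1436e-6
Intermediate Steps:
Q = 4 (Q = (-2)² = 4)
p(K) = 2*K/(-234 + K) (p(K) = (2*K)/(-234 + K) = 2*K/(-234 + K))
p((j(1) + Q)*(-1))/(((-31 + 152)*110)) = (2*((1 + 4)*(-1))/(-234 + (1 + 4)*(-1)))/(((-31 + 152)*110)) = (2*(5*(-1))/(-234 + 5*(-1)))/((121*110)) = (2*(-5)/(-234 - 5))/13310 = (2*(-5)/(-239))*(1/13310) = (2*(-5)*(-1/239))*(1/13310) = (10/239)*(1/13310) = 1/318109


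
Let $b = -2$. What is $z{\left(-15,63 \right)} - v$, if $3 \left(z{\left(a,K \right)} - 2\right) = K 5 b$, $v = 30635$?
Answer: $-30843$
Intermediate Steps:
$z{\left(a,K \right)} = 2 - \frac{10 K}{3}$ ($z{\left(a,K \right)} = 2 + \frac{K 5 \left(-2\right)}{3} = 2 + \frac{5 K \left(-2\right)}{3} = 2 + \frac{\left(-10\right) K}{3} = 2 - \frac{10 K}{3}$)
$z{\left(-15,63 \right)} - v = \left(2 - 210\right) - 30635 = -208 - 30635 = -30843$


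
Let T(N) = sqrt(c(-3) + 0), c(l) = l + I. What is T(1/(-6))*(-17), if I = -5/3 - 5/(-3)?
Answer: -17*I*sqrt(3) ≈ -29.445*I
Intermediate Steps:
I = 0 (I = -5*1/3 - 5*(-1/3) = -5/3 + 5/3 = 0)
c(l) = l (c(l) = l + 0 = l)
T(N) = I*sqrt(3) (T(N) = sqrt(-3 + 0) = sqrt(-3) = I*sqrt(3))
T(1/(-6))*(-17) = (I*sqrt(3))*(-17) = -17*I*sqrt(3)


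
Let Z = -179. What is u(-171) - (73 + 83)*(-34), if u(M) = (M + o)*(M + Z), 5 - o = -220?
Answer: -13596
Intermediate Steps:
o = 225 (o = 5 - 1*(-220) = 5 + 220 = 225)
u(M) = (-179 + M)*(225 + M) (u(M) = (M + 225)*(M - 179) = (225 + M)*(-179 + M) = (-179 + M)*(225 + M))
u(-171) - (73 + 83)*(-34) = (-40275 + (-171)**2 + 46*(-171)) - (73 + 83)*(-34) = (-40275 + 29241 - 7866) - 156*(-34) = -18900 - 1*(-5304) = -18900 + 5304 = -13596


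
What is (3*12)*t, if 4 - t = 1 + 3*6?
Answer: -540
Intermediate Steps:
t = -15 (t = 4 - (1 + 3*6) = 4 - (1 + 18) = 4 - 1*19 = 4 - 19 = -15)
(3*12)*t = (3*12)*(-15) = 36*(-15) = -540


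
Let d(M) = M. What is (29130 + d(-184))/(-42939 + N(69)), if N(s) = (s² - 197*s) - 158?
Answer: -28946/51929 ≈ -0.55742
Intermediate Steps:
N(s) = -158 + s² - 197*s
(29130 + d(-184))/(-42939 + N(69)) = (29130 - 184)/(-42939 + (-158 + 69² - 197*69)) = 28946/(-42939 + (-158 + 4761 - 13593)) = 28946/(-42939 - 8990) = 28946/(-51929) = 28946*(-1/51929) = -28946/51929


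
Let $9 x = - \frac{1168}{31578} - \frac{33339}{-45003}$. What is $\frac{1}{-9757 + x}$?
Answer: $- \frac{2131657101}{20798411631884} \approx -0.00010249$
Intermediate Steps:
$x = \frac{166702573}{2131657101}$ ($x = \frac{- \frac{1168}{31578} - \frac{33339}{-45003}}{9} = \frac{\left(-1168\right) \frac{1}{31578} - - \frac{11113}{15001}}{9} = \frac{- \frac{584}{15789} + \frac{11113}{15001}}{9} = \frac{1}{9} \cdot \frac{166702573}{236850789} = \frac{166702573}{2131657101} \approx 0.078203$)
$\frac{1}{-9757 + x} = \frac{1}{-9757 + \frac{166702573}{2131657101}} = \frac{1}{- \frac{20798411631884}{2131657101}} = - \frac{2131657101}{20798411631884}$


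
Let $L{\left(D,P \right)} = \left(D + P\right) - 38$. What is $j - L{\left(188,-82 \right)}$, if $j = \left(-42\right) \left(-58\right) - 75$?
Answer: $2293$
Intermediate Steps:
$L{\left(D,P \right)} = -38 + D + P$
$j = 2361$ ($j = 2436 - 75 = 2361$)
$j - L{\left(188,-82 \right)} = 2361 - \left(-38 + 188 - 82\right) = 2361 - 68 = 2293$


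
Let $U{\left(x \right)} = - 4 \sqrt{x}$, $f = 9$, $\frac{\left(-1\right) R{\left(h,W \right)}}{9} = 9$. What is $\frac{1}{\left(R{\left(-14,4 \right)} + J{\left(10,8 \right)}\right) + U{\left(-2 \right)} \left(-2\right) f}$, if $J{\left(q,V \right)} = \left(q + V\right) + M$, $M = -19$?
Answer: $- \frac{41}{8546} - \frac{18 i \sqrt{2}}{4273} \approx -0.0047976 - 0.0059574 i$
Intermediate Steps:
$R{\left(h,W \right)} = -81$ ($R{\left(h,W \right)} = \left(-9\right) 9 = -81$)
$J{\left(q,V \right)} = -19 + V + q$ ($J{\left(q,V \right)} = \left(q + V\right) - 19 = \left(V + q\right) - 19 = -19 + V + q$)
$\frac{1}{\left(R{\left(-14,4 \right)} + J{\left(10,8 \right)}\right) + U{\left(-2 \right)} \left(-2\right) f} = \frac{1}{\left(-81 + \left(-19 + 8 + 10\right)\right) + - 4 \sqrt{-2} \left(-2\right) 9} = \frac{1}{\left(-81 - 1\right) + - 4 i \sqrt{2} \left(-2\right) 9} = \frac{1}{-82 + - 4 i \sqrt{2} \left(-2\right) 9} = \frac{1}{-82 + 8 i \sqrt{2} \cdot 9} = \frac{1}{-82 + 72 i \sqrt{2}}$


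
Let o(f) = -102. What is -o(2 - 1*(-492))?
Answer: 102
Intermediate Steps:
-o(2 - 1*(-492)) = -1*(-102) = 102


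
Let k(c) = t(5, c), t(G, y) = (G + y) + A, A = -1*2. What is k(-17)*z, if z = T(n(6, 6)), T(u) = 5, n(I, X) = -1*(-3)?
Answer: -70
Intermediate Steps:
n(I, X) = 3
A = -2
t(G, y) = -2 + G + y (t(G, y) = (G + y) - 2 = -2 + G + y)
k(c) = 3 + c (k(c) = -2 + 5 + c = 3 + c)
z = 5
k(-17)*z = (3 - 17)*5 = -14*5 = -70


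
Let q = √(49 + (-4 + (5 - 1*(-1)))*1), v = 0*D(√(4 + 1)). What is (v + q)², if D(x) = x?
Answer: 51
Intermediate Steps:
v = 0 (v = 0*√(4 + 1) = 0*√5 = 0)
q = √51 (q = √(49 + (-4 + (5 + 1))*1) = √(49 + (-4 + 6)*1) = √(49 + 2*1) = √(49 + 2) = √51 ≈ 7.1414)
(v + q)² = (0 + √51)² = (√51)² = 51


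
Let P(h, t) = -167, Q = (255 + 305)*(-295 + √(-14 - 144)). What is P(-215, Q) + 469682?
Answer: 469515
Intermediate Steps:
Q = -165200 + 560*I*√158 (Q = 560*(-295 + √(-158)) = 560*(-295 + I*√158) = -165200 + 560*I*√158 ≈ -1.652e+5 + 7039.1*I)
P(-215, Q) + 469682 = -167 + 469682 = 469515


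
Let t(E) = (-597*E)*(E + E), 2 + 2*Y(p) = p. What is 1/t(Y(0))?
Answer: -1/1194 ≈ -0.00083752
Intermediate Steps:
Y(p) = -1 + p/2
t(E) = -1194*E² (t(E) = (-597*E)*(2*E) = -1194*E²)
1/t(Y(0)) = 1/(-1194*(-1 + (½)*0)²) = 1/(-1194*(-1 + 0)²) = 1/(-1194*(-1)²) = 1/(-1194*1) = 1/(-1194) = -1/1194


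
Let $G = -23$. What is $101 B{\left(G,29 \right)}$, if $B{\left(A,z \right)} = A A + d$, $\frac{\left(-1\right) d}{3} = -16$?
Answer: $58277$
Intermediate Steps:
$d = 48$ ($d = \left(-3\right) \left(-16\right) = 48$)
$B{\left(A,z \right)} = 48 + A^{2}$ ($B{\left(A,z \right)} = A A + 48 = A^{2} + 48 = 48 + A^{2}$)
$101 B{\left(G,29 \right)} = 101 \left(48 + \left(-23\right)^{2}\right) = 101 \left(48 + 529\right) = 101 \cdot 577 = 58277$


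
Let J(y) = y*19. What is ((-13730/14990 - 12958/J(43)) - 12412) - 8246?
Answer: -1332634063/64457 ≈ -20675.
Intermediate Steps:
J(y) = 19*y
((-13730/14990 - 12958/J(43)) - 12412) - 8246 = ((-13730/14990 - 12958/(19*43)) - 12412) - 8246 = ((-13730*1/14990 - 12958/817) - 12412) - 8246 = ((-1373/1499 - 12958*1/817) - 12412) - 8246 = ((-1373/1499 - 682/43) - 12412) - 8246 = (-1081357/64457 - 12412) - 8246 = -801121641/64457 - 8246 = -1332634063/64457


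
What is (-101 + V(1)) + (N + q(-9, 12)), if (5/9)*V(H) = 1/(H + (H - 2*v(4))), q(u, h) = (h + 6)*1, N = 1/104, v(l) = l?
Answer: -43311/520 ≈ -83.290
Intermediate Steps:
N = 1/104 ≈ 0.0096154
q(u, h) = 6 + h (q(u, h) = (6 + h)*1 = 6 + h)
V(H) = 9/(5*(-8 + 2*H)) (V(H) = 9/(5*(H + (H - 2*4))) = 9/(5*(H + (H - 8))) = 9/(5*(H + (-8 + H))) = 9/(5*(-8 + 2*H)))
(-101 + V(1)) + (N + q(-9, 12)) = (-101 + 9/(10*(-4 + 1))) + (1/104 + (6 + 12)) = (-101 + (9/10)/(-3)) + (1/104 + 18) = (-101 + (9/10)*(-⅓)) + 1873/104 = (-101 - 3/10) + 1873/104 = -1013/10 + 1873/104 = -43311/520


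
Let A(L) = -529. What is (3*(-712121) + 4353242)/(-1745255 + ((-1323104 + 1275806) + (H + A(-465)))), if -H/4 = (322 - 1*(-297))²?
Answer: -2216879/3325726 ≈ -0.66658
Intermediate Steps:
H = -1532644 (H = -4*(322 - 1*(-297))² = -4*(322 + 297)² = -4*619² = -4*383161 = -1532644)
(3*(-712121) + 4353242)/(-1745255 + ((-1323104 + 1275806) + (H + A(-465)))) = (3*(-712121) + 4353242)/(-1745255 + ((-1323104 + 1275806) + (-1532644 - 529))) = (-2136363 + 4353242)/(-1745255 + (-47298 - 1533173)) = 2216879/(-1745255 - 1580471) = 2216879/(-3325726) = 2216879*(-1/3325726) = -2216879/3325726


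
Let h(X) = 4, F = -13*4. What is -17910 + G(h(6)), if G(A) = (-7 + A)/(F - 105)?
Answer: -2811867/157 ≈ -17910.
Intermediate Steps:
F = -52
G(A) = 7/157 - A/157 (G(A) = (-7 + A)/(-52 - 105) = (-7 + A)/(-157) = (-7 + A)*(-1/157) = 7/157 - A/157)
-17910 + G(h(6)) = -17910 + (7/157 - 1/157*4) = -17910 + (7/157 - 4/157) = -17910 + 3/157 = -2811867/157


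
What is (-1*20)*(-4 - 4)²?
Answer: -1280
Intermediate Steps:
(-1*20)*(-4 - 4)² = -20*(-8)² = -20*64 = -1280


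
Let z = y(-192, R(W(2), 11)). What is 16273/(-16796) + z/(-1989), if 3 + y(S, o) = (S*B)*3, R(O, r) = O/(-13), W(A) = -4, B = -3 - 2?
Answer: -7159/2964 ≈ -2.4153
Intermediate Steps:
B = -5
R(O, r) = -O/13 (R(O, r) = O*(-1/13) = -O/13)
y(S, o) = -3 - 15*S (y(S, o) = -3 + (S*(-5))*3 = -3 - 5*S*3 = -3 - 15*S)
z = 2877 (z = -3 - 15*(-192) = -3 + 2880 = 2877)
16273/(-16796) + z/(-1989) = 16273/(-16796) + 2877/(-1989) = 16273*(-1/16796) + 2877*(-1/1989) = -16273/16796 - 959/663 = -7159/2964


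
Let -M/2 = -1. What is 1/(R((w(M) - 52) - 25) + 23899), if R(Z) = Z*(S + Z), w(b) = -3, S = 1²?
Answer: 1/30219 ≈ 3.3092e-5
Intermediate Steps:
M = 2 (M = -2*(-1) = 2)
S = 1
R(Z) = Z*(1 + Z)
1/(R((w(M) - 52) - 25) + 23899) = 1/(((-3 - 52) - 25)*(1 + ((-3 - 52) - 25)) + 23899) = 1/((-55 - 25)*(1 + (-55 - 25)) + 23899) = 1/(-80*(1 - 80) + 23899) = 1/(-80*(-79) + 23899) = 1/(6320 + 23899) = 1/30219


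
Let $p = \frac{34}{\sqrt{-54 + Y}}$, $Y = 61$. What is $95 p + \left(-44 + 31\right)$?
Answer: $-13 + \frac{3230 \sqrt{7}}{7} \approx 1207.8$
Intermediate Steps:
$p = \frac{34 \sqrt{7}}{7}$ ($p = \frac{34}{\sqrt{-54 + 61}} = \frac{34}{\sqrt{7}} = 34 \frac{\sqrt{7}}{7} = \frac{34 \sqrt{7}}{7} \approx 12.851$)
$95 p + \left(-44 + 31\right) = 95 \frac{34 \sqrt{7}}{7} + \left(-44 + 31\right) = \frac{3230 \sqrt{7}}{7} - 13 = -13 + \frac{3230 \sqrt{7}}{7}$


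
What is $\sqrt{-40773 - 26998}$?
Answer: $i \sqrt{67771} \approx 260.33 i$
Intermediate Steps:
$\sqrt{-40773 - 26998} = \sqrt{-67771} = i \sqrt{67771}$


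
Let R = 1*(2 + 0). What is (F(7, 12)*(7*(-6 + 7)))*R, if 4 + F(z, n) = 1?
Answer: -42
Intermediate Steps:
F(z, n) = -3 (F(z, n) = -4 + 1 = -3)
R = 2 (R = 1*2 = 2)
(F(7, 12)*(7*(-6 + 7)))*R = -21*(-6 + 7)*2 = -21*2 = -42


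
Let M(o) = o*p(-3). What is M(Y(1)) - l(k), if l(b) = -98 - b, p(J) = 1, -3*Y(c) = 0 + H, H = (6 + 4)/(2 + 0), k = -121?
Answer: -74/3 ≈ -24.667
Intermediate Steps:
H = 5 (H = 10/2 = 10*(½) = 5)
Y(c) = -5/3 (Y(c) = -(0 + 5)/3 = -⅓*5 = -5/3)
M(o) = o (M(o) = o*1 = o)
M(Y(1)) - l(k) = -5/3 - (-98 - 1*(-121)) = -5/3 - (-98 + 121) = -5/3 - 1*23 = -5/3 - 23 = -74/3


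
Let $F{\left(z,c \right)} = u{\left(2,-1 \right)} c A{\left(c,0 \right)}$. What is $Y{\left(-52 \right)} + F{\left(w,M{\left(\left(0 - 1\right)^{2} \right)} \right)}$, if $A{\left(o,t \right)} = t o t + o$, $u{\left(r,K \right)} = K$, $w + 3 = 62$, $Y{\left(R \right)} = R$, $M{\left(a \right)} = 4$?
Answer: $-68$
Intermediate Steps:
$w = 59$ ($w = -3 + 62 = 59$)
$A{\left(o,t \right)} = o + o t^{2}$ ($A{\left(o,t \right)} = o t t + o = o t^{2} + o = o + o t^{2}$)
$F{\left(z,c \right)} = - c^{2}$ ($F{\left(z,c \right)} = - c c \left(1 + 0^{2}\right) = - c c \left(1 + 0\right) = - c c 1 = - c c = - c^{2}$)
$Y{\left(-52 \right)} + F{\left(w,M{\left(\left(0 - 1\right)^{2} \right)} \right)} = -52 - 4^{2} = -52 - 16 = -68$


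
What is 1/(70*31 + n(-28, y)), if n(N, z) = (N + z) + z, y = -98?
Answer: 1/1946 ≈ 0.00051387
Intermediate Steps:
n(N, z) = N + 2*z
1/(70*31 + n(-28, y)) = 1/(70*31 + (-28 + 2*(-98))) = 1/(2170 + (-28 - 196)) = 1/(2170 - 224) = 1/1946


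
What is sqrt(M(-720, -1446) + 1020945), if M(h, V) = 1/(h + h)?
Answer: sqrt(14701607990)/120 ≈ 1010.4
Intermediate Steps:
M(h, V) = 1/(2*h)
sqrt(M(-720, -1446) + 1020945) = sqrt((1/2)/(-720) + 1020945) = sqrt((1/2)*(-1/720) + 1020945) = sqrt(-1/1440 + 1020945) = sqrt(1470160799/1440) = sqrt(14701607990)/120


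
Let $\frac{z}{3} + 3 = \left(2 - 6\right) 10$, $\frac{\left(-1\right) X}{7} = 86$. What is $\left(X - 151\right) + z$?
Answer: $-882$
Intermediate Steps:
$X = -602$ ($X = \left(-7\right) 86 = -602$)
$z = -129$ ($z = -9 + 3 \left(2 - 6\right) 10 = -9 + 3 \left(\left(-4\right) 10\right) = -9 + 3 \left(-40\right) = -9 - 120 = -129$)
$\left(X - 151\right) + z = \left(-602 - 151\right) - 129 = -753 - 129 = -882$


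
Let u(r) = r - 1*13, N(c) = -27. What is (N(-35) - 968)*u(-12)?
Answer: 24875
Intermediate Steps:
u(r) = -13 + r (u(r) = r - 13 = -13 + r)
(N(-35) - 968)*u(-12) = (-27 - 968)*(-13 - 12) = -995*(-25) = 24875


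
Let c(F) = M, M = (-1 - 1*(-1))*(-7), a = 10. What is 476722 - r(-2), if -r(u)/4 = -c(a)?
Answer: 476722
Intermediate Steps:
M = 0 (M = (-1 + 1)*(-7) = 0*(-7) = 0)
c(F) = 0
r(u) = 0 (r(u) = -(-4)*0 = -4*0 = 0)
476722 - r(-2) = 476722 - 1*0 = 476722 + 0 = 476722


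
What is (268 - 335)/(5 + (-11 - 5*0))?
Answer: 67/6 ≈ 11.167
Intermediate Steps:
(268 - 335)/(5 + (-11 - 5*0)) = -67/(5 + (-11 + 0)) = -67/(5 - 11) = -67/(-6) = -67*(-1/6) = 67/6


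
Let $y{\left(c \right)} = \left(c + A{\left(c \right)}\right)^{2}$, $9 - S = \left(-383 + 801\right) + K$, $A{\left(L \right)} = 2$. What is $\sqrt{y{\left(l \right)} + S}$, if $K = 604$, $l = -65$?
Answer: $2 \sqrt{739} \approx 54.369$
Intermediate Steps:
$S = -1013$ ($S = 9 - \left(\left(-383 + 801\right) + 604\right) = 9 - \left(418 + 604\right) = 9 - 1022 = -1013$)
$y{\left(c \right)} = \left(2 + c\right)^{2}$ ($y{\left(c \right)} = \left(c + 2\right)^{2} = \left(2 + c\right)^{2}$)
$\sqrt{y{\left(l \right)} + S} = \sqrt{\left(2 - 65\right)^{2} - 1013} = \sqrt{\left(-63\right)^{2} - 1013} = \sqrt{3969 - 1013} = \sqrt{2956} = 2 \sqrt{739}$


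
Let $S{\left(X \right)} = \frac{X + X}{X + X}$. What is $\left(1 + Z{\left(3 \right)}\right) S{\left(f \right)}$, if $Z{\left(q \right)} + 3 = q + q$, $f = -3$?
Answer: $4$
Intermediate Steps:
$Z{\left(q \right)} = -3 + 2 q$ ($Z{\left(q \right)} = -3 + \left(q + q\right) = -3 + 2 q$)
$S{\left(X \right)} = 1$ ($S{\left(X \right)} = \frac{2 X}{2 X} = 2 X \frac{1}{2 X} = 1$)
$\left(1 + Z{\left(3 \right)}\right) S{\left(f \right)} = \left(1 + \left(-3 + 2 \cdot 3\right)\right) 1 = \left(1 + \left(-3 + 6\right)\right) 1 = \left(1 + 3\right) 1 = 4 \cdot 1 = 4$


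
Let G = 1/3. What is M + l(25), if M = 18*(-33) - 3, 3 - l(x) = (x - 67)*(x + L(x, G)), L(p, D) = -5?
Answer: 246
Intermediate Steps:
G = 1/3 (G = 1*(1/3) = 1/3 ≈ 0.33333)
l(x) = 3 - (-67 + x)*(-5 + x) (l(x) = 3 - (x - 67)*(x - 5) = 3 - (-67 + x)*(-5 + x))
M = -597 (M = -594 - 3 = -597)
M + l(25) = -597 + (-332 - 1*25**2 + 72*25) = -597 + (-332 - 1*625 + 1800) = -597 + (-332 - 625 + 1800) = -597 + 843 = 246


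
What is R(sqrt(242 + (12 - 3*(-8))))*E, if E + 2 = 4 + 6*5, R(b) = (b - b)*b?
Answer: 0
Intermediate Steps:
R(b) = 0 (R(b) = 0*b = 0)
E = 32 (E = -2 + (4 + 6*5) = -2 + (4 + 30) = -2 + 34 = 32)
R(sqrt(242 + (12 - 3*(-8))))*E = 0*32 = 0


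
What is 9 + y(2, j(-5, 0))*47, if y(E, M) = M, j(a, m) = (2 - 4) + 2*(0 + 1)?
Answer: 9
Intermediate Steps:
j(a, m) = 0 (j(a, m) = -2 + 2*1 = -2 + 2 = 0)
9 + y(2, j(-5, 0))*47 = 9 + 0*47 = 9 + 0 = 9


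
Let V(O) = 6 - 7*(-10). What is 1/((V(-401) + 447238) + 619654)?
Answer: 1/1066968 ≈ 9.3724e-7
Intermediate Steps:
V(O) = 76 (V(O) = 6 + 70 = 76)
1/((V(-401) + 447238) + 619654) = 1/((76 + 447238) + 619654) = 1/(447314 + 619654) = 1/1066968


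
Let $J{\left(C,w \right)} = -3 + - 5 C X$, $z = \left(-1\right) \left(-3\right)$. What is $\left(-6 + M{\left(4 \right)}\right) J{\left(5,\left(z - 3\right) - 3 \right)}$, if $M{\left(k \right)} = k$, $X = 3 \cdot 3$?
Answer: $456$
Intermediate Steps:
$X = 9$
$z = 3$
$J{\left(C,w \right)} = -3 - 45 C$ ($J{\left(C,w \right)} = -3 + - 5 C 9 = -3 - 45 C$)
$\left(-6 + M{\left(4 \right)}\right) J{\left(5,\left(z - 3\right) - 3 \right)} = \left(-6 + 4\right) \left(-3 - 225\right) = - 2 \left(-3 - 225\right) = \left(-2\right) \left(-228\right) = 456$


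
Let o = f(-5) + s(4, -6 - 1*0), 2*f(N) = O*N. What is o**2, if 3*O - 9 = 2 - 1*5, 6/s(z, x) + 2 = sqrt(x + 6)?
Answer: 64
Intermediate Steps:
s(z, x) = 6/(-2 + sqrt(6 + x)) (s(z, x) = 6/(-2 + sqrt(x + 6)) = 6/(-2 + sqrt(6 + x)))
O = 2 (O = 3 + (2 - 1*5)/3 = 3 + (2 - 5)/3 = 3 + (1/3)*(-3) = 3 - 1 = 2)
f(N) = N (f(N) = (2*N)/2 = N)
o = -8 (o = -5 + 6/(-2 + sqrt(6 + (-6 - 1*0))) = -5 + 6/(-2 + sqrt(6 + (-6 + 0))) = -5 + 6/(-2 + sqrt(6 - 6)) = -5 + 6/(-2 + sqrt(0)) = -5 + 6/(-2 + 0) = -5 + 6/(-2) = -5 + 6*(-1/2) = -5 - 3 = -8)
o**2 = (-8)**2 = 64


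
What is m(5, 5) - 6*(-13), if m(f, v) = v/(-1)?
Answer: 73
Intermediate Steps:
m(f, v) = -v (m(f, v) = v*(-1) = -v)
m(5, 5) - 6*(-13) = -1*5 - 6*(-13) = -5 + 78 = 73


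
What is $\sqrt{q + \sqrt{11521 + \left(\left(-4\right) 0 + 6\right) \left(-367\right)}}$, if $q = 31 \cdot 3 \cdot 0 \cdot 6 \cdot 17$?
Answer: $\sqrt[4]{9319} \approx 9.8252$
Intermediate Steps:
$q = 0$ ($q = 31 \cdot 0 \cdot 6 \cdot 17 = 31 \cdot 0 \cdot 17 = 0 \cdot 17 = 0$)
$\sqrt{q + \sqrt{11521 + \left(\left(-4\right) 0 + 6\right) \left(-367\right)}} = \sqrt{0 + \sqrt{11521 + \left(\left(-4\right) 0 + 6\right) \left(-367\right)}} = \sqrt{0 + \sqrt{11521 + \left(0 + 6\right) \left(-367\right)}} = \sqrt{0 + \sqrt{11521 + 6 \left(-367\right)}} = \sqrt{0 + \sqrt{11521 - 2202}} = \sqrt{0 + \sqrt{9319}} = \sqrt{\sqrt{9319}} = \sqrt[4]{9319}$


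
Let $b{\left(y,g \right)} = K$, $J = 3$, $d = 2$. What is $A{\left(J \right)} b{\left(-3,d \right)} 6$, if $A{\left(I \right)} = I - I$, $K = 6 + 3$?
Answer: $0$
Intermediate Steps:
$K = 9$
$b{\left(y,g \right)} = 9$
$A{\left(I \right)} = 0$
$A{\left(J \right)} b{\left(-3,d \right)} 6 = 0 \cdot 9 \cdot 6 = 0 \cdot 6 = 0$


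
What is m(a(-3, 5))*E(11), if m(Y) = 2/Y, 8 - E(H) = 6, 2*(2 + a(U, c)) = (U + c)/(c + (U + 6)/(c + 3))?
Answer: -86/39 ≈ -2.2051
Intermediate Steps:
a(U, c) = -2 + (U + c)/(2*(c + (6 + U)/(3 + c))) (a(U, c) = -2 + ((U + c)/(c + (U + 6)/(c + 3)))/2 = -2 + ((U + c)/(c + (6 + U)/(3 + c)))/2 = -2 + (U + c)/(2*(c + (6 + U)/(3 + c))))
E(H) = 2 (E(H) = 8 - 1*6 = 8 - 6 = 2)
m(a(-3, 5))*E(11) = (2/(((-24 - 1*(-3) - 9*5 - 3*5² - 3*5)/(2*(6 - 3 + 5² + 3*5)))))*2 = (2/(((-24 + 3 - 45 - 3*25 - 15)/(2*(6 - 3 + 25 + 15)))))*2 = (2/(((½)*(-24 + 3 - 45 - 75 - 15)/43)))*2 = (2/(((½)*(1/43)*(-156))))*2 = (2/(-78/43))*2 = (2*(-43/78))*2 = -43/39*2 = -86/39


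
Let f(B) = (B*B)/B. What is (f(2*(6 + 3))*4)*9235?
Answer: 664920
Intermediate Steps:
f(B) = B (f(B) = B²/B = B)
(f(2*(6 + 3))*4)*9235 = ((2*(6 + 3))*4)*9235 = ((2*9)*4)*9235 = (18*4)*9235 = 72*9235 = 664920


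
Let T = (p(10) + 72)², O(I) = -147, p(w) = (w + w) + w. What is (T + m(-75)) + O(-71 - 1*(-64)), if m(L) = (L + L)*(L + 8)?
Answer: 20307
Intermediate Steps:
p(w) = 3*w (p(w) = 2*w + w = 3*w)
m(L) = 2*L*(8 + L) (m(L) = (2*L)*(8 + L) = 2*L*(8 + L))
T = 10404 (T = (3*10 + 72)² = (30 + 72)² = 102² = 10404)
(T + m(-75)) + O(-71 - 1*(-64)) = (10404 + 2*(-75)*(8 - 75)) - 147 = (10404 + 2*(-75)*(-67)) - 147 = (10404 + 10050) - 147 = 20454 - 147 = 20307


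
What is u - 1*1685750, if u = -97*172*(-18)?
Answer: -1385438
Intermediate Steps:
u = 300312 (u = -16684*(-18) = 300312)
u - 1*1685750 = 300312 - 1*1685750 = 300312 - 1685750 = -1385438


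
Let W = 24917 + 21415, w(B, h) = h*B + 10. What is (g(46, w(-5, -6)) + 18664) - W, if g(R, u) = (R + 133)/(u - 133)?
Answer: -2573303/93 ≈ -27670.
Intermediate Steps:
w(B, h) = 10 + B*h (w(B, h) = B*h + 10 = 10 + B*h)
g(R, u) = (133 + R)/(-133 + u)
W = 46332
(g(46, w(-5, -6)) + 18664) - W = ((133 + 46)/(-133 + (10 - 5*(-6))) + 18664) - 1*46332 = (179/(-133 + (10 + 30)) + 18664) - 46332 = (179/(-133 + 40) + 18664) - 46332 = (179/(-93) + 18664) - 46332 = (-1/93*179 + 18664) - 46332 = (-179/93 + 18664) - 46332 = 1735573/93 - 46332 = -2573303/93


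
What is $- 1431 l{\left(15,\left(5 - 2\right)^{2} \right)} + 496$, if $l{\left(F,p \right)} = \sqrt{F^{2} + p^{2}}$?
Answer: $496 - 4293 \sqrt{34} \approx -24536.0$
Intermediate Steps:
$- 1431 l{\left(15,\left(5 - 2\right)^{2} \right)} + 496 = - 1431 \sqrt{15^{2} + \left(\left(5 - 2\right)^{2}\right)^{2}} + 496 = - 1431 \sqrt{225 + \left(3^{2}\right)^{2}} + 496 = - 1431 \sqrt{225 + 9^{2}} + 496 = - 1431 \sqrt{225 + 81} + 496 = - 1431 \sqrt{306} + 496 = - 1431 \cdot 3 \sqrt{34} + 496 = - 4293 \sqrt{34} + 496 = 496 - 4293 \sqrt{34}$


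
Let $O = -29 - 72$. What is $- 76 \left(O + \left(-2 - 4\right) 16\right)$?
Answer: $14972$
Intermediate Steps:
$O = -101$
$- 76 \left(O + \left(-2 - 4\right) 16\right) = - 76 \left(-101 + \left(-2 - 4\right) 16\right) = - 76 \left(-101 - 96\right) = \left(-76\right) \left(-197\right) = 14972$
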